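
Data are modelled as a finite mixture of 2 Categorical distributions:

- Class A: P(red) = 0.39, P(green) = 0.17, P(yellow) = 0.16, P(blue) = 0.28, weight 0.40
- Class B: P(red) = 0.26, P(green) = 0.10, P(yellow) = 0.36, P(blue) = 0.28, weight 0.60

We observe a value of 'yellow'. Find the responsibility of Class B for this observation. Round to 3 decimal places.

P(component k | x) = P(Z=k)·f_k(x) / marginal(x), where marginal(x) = Σ_j P(Z=j)·f_j(x).
Evaluate each component's likelihood at the observed value:
  L_A = P(yellow | comp) = 0.16
  L_B = P(yellow | comp) = 0.36
Weight by the priors:
  P(Z=A)·L_A = 0.40 × 0.16 = 0.064
  P(Z=B)·L_B = 0.60 × 0.36 = 0.216
Normaliser: 0.064 + 0.216 = 0.28
P(Class B | the observation) ≈ 0.771

0.771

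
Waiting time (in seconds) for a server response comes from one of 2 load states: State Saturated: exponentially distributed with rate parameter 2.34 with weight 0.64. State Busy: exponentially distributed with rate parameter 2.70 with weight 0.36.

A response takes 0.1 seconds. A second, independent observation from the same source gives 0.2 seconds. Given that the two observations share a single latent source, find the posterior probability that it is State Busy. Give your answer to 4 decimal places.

0.4020

The responsibility of component k is P(Z=k) f_k(x) divided by Σ_j P(Z=j) f_j(x).
Since both observations come from the same component, the likelihood for component k is f_k(x₁)·f_k(x₂).
  f_Saturated = [1.85179] × [1.46543] = 2.71367
  f_Busy = [2.06112] × [1.57342] = 3.24302
Prior × likelihood for each component:
  P(Z=Saturated)·f_Saturated = 0.64 × 2.71367 = 1.73675
  P(Z=Busy)·f_Busy = 0.36 × 3.24302 = 1.16749
Denominator: 1.73675 + 1.16749 = 2.90423
P(State Busy | x₁,x₂) = 1.16749 / 2.90423 ≈ 0.4020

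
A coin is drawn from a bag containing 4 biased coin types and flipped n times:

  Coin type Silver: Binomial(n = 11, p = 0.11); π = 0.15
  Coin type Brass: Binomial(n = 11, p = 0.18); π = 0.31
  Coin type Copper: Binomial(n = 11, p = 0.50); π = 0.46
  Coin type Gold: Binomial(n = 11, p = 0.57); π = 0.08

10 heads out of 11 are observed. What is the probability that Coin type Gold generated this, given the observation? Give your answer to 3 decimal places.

Apply Bayes' rule: the posterior for each component is proportional to its prior times its likelihood at x.
Binomial probabilities:
  L_Silver = 2.53927e-09
  L_Brass = 3.22056e-07
  L_Copper = 0.00537109
  L_Gold = 0.0171242
Weight by the priors:
  w_Silver·L_Silver = 0.15 × 2.53927e-09 = 3.80891e-10
  w_Brass·L_Brass = 0.31 × 3.22056e-07 = 9.98374e-08
  w_Copper·L_Copper = 0.46 × 0.00537109 = 0.0024707
  w_Gold·L_Gold = 0.08 × 0.0171242 = 0.00136993
Normaliser: 3.80891e-10 + 9.98374e-08 + 0.0024707 + 0.00136993 = 0.00384074
P(Coin type Gold | data) ≈ 0.357

0.357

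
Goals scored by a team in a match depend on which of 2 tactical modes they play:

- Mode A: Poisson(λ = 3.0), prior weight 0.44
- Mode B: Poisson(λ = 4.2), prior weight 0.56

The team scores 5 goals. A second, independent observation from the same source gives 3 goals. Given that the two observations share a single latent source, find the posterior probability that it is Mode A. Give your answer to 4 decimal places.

0.3698

Posterior ∝ prior × likelihood, so P(k | x) ∝ w_k f_k(x); normalise over all components.
Since both observations come from the same component, the likelihood for component k is f_k(x₁)·f_k(x₂).
  p_A = [e^(−3.0)·3.0^5/5! = 0.100819] × [0.224042] = 0.0225876
  p_B = [e^(−4.2)·4.2^5/5! = 0.163316] × [0.185165] = 0.0302404
Unnormalised posteriors:
  w_A·p_A = 0.44 × 0.0225876 = 0.00993856
  w_B·p_B = 0.56 × 0.0302404 = 0.0169346
Marginal: 0.00993856 + 0.0169346 = 0.0268732
So the posterior for Mode A is 0.00993856 / 0.0268732 ≈ 0.3698.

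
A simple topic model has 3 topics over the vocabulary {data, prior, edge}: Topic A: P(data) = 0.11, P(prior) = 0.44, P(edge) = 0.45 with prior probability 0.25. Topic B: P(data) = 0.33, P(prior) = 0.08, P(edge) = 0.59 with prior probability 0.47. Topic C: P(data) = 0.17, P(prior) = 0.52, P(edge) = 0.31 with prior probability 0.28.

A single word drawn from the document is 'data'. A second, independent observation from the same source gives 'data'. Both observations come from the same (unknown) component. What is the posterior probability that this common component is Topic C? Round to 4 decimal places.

0.1299

Apply Bayes' rule: the posterior for each component is proportional to its prior times its likelihood at x.
Since both observations come from the same component, the likelihood for component k is f_k(x₁)·f_k(x₂).
  L_A = [P(data | comp) = 0.11] × [0.11] = 0.0121
  L_B = [P(data | comp) = 0.33] × [0.33] = 0.1089
  L_C = [P(data | comp) = 0.17] × [0.17] = 0.0289
Weight by the priors:
  w_A·L_A = 0.25 × 0.0121 = 0.003025
  w_B·L_B = 0.47 × 0.1089 = 0.051183
  w_C·L_C = 0.28 × 0.0289 = 0.008092
Denominator: 0.003025 + 0.051183 + 0.008092 = 0.0623
Responsibility of Topic C: 0.008092 / 0.0623 ≈ 0.1299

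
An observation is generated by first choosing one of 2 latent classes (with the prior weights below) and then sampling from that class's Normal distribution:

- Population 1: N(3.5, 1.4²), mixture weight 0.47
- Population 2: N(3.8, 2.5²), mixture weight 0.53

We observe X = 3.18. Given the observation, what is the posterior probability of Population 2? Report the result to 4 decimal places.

Apply Bayes' rule: the posterior for each component is proportional to its prior times its likelihood at x.
Normal densities:
  L_1 = (1/(1.4·√(2π)))·exp(−(3.18−3.5)²/(2·1.4²)) = 0.284959·exp(-0.02612) = 0.277611
  L_2 = (1/(2.5·√(2π)))·exp(−(3.18−3.8)²/(2·2.5²)) = 0.159577·exp(-0.03075) = 0.154744
Unnormalised posteriors:
  π_1·L_1 = 0.47 × 0.277611 = 0.130477
  π_2·L_2 = 0.53 × 0.154744 = 0.0820145
Sum: 0.130477 + 0.0820145 = 0.212492
Responsibility of Population 2: 0.0820145 / 0.212492 ≈ 0.3860

0.3860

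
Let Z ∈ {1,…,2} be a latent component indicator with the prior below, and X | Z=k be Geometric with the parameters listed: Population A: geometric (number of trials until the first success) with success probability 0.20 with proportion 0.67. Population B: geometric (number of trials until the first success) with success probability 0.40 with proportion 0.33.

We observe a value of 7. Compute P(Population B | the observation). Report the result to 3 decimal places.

0.149

By Bayes' theorem, P(k | x) = π_k f_k(x) / Σ_j π_j f_j(x).
Evaluate each component's likelihood at the observed value:
  p_A = 0.20·(1−0.20)^6 = 0.20·0.262144 = 0.0524288
  p_B = 0.40·(1−0.40)^6 = 0.40·0.046656 = 0.0186624
Weight by the priors:
  π_A·p_A = 0.67 × 0.0524288 = 0.0351273
  π_B·p_B = 0.33 × 0.0186624 = 0.00615859
Marginal: 0.0351273 + 0.00615859 = 0.0412859
P(Population B | the observation) ≈ 0.149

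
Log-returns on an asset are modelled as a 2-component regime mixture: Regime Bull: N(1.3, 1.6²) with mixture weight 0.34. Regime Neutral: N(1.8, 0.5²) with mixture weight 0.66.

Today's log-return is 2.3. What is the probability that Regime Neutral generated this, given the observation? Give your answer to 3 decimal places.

P(component k | x) = π_k·f_k(x) / marginal(x), where marginal(x) = Σ_j π_j·f_j(x).
Component likelihoods at x = 2.3:
  p_Bull = (1/(1.6·√(2π)))·exp(−(2.3−1.3)²/(2·1.6²)) = 0.249339·exp(-0.19531) = 0.205101
  p_Neutral = (1/(0.5·√(2π)))·exp(−(2.3−1.8)²/(2·0.5²)) = 0.797885·exp(-0.50000) = 0.483941
Prior × likelihood for each component:
  π_Bull·p_Bull = 0.34 × 0.205101 = 0.0697342
  π_Neutral·p_Neutral = 0.66 × 0.483941 = 0.319401
Marginal: 0.0697342 + 0.319401 = 0.389136
Responsibility of Regime Neutral: 0.319401 / 0.389136 ≈ 0.821

0.821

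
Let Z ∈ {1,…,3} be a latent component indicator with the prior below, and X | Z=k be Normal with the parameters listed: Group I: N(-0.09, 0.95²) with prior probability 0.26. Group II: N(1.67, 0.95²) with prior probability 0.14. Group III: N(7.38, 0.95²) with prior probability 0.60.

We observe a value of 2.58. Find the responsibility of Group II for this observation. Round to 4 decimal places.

0.9464

Apply Bayes' rule: the posterior for each component is proportional to its prior times its likelihood at x.
Component likelihoods at x = 2.58:
  L_I = (1/(0.95·√(2π)))·exp(−(2.58−-0.09)²/(2·0.95²)) = 0.419939·exp(-3.94953) = 0.00808961
  L_II = (1/(0.95·√(2π)))·exp(−(2.58−1.67)²/(2·0.95²)) = 0.419939·exp(-0.45878) = 0.265424
  L_III = (1/(0.95·√(2π)))·exp(−(2.58−7.38)²/(2·0.95²)) = 0.419939·exp(-12.76454) = 1.2012e-06
Unnormalised posteriors:
  P(Z=I)·L_I = 0.26 × 0.00808961 = 0.0021033
  P(Z=II)·L_II = 0.14 × 0.265424 = 0.0371594
  P(Z=III)·L_III = 0.60 × 1.2012e-06 = 7.20721e-07
Denominator: 0.0021033 + 0.0371594 + 7.20721e-07 = 0.0392634
P(Group II | data) ≈ 0.9464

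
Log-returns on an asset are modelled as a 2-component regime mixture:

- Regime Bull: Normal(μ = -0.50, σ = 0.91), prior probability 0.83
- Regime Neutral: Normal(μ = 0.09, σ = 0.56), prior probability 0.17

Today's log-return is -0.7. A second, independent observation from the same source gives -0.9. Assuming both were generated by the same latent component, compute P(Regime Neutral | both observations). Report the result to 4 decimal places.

0.0451

By Bayes' theorem, P(k | x) = π_k f_k(x) / Σ_j π_j f_j(x).
Since both observations come from the same component, the likelihood for component k is f_k(x₁)·f_k(x₂).
  L_Bull = [(1/(0.91·√(2π)))·exp(−(-0.7−-0.50)²/(2·0.91²)) = 0.438398·exp(-0.02415) = 0.427937] × [0.398027] = 0.170331
  L_Neutral = [(1/(0.56·√(2π)))·exp(−(-0.7−0.09)²/(2·0.56²)) = 0.712397·exp(-0.99506) = 0.263375] × [0.149303] = 0.0393226
Unnormalised posteriors:
  π_Bull·L_Bull = 0.83 × 0.170331 = 0.141374
  π_Neutral·L_Neutral = 0.17 × 0.0393226 = 0.00668483
Normaliser: 0.141374 + 0.00668483 = 0.148059
P(Regime Neutral | x₁, x₂) ≈ 0.0451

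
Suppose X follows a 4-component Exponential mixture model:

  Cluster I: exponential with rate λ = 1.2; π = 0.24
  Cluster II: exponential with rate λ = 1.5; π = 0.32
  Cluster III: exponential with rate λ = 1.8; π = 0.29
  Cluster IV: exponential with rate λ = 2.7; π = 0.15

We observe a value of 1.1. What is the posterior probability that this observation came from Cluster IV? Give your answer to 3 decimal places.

The responsibility of component k is w_k f_k(x) divided by Σ_j w_j f_j(x).
Component likelihoods at x = 1.1:
  L_I = 1.2·e^(−1.2·1.1) = 1.2·e^(−1.3200) = 0.320562
  L_II = 1.5·e^(−1.5·1.1) = 1.5·e^(−1.6500) = 0.288075
  L_III = 1.8·e^(−1.8·1.1) = 1.8·e^(−1.9800) = 0.248525
  L_IV = 2.7·e^(−2.7·1.1) = 2.7·e^(−2.9700) = 0.138519
Unnormalised posteriors:
  w_I·L_I = 0.24 × 0.320562 = 0.076935
  w_II·L_II = 0.32 × 0.288075 = 0.092184
  w_III·L_III = 0.29 × 0.248525 = 0.0720721
  w_IV·L_IV = 0.15 × 0.138519 = 0.0207778
Sum: 0.076935 + 0.092184 + 0.0720721 + 0.0207778 = 0.261969
P(Cluster IV | data) = 0.0207778 / 0.261969 ≈ 0.079

0.079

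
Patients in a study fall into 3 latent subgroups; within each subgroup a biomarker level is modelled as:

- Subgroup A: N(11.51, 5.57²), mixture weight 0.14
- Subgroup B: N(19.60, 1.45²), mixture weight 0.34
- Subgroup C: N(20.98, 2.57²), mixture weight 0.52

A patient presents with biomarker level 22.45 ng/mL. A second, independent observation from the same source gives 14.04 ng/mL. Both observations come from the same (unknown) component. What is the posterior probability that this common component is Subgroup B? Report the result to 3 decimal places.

0.006

Apply Bayes' rule: the posterior for each component is proportional to its prior times its likelihood at x.
Since both observations come from the same component, the likelihood for component k is f_k(x₁)·f_k(x₂).
  L_A = [(1/(5.57·√(2π)))·exp(−(22.45−11.51)²/(2·5.57²)) = 0.071623·exp(-1.92883) = 0.0104082] × [0.0646032] = 0.000672401
  L_B = [(1/(1.45·√(2π)))·exp(−(22.45−19.60)²/(2·1.45²)) = 0.275133·exp(-1.93163) = 0.03987] × [0.00017651] = 7.03747e-06
  L_C = [(1/(2.57·√(2π)))·exp(−(22.45−20.98)²/(2·2.57²)) = 0.155230·exp(-0.16358) = 0.131806] × [0.00405058] = 0.000533889
Prior × likelihood for each component:
  P(Z=A)·L_A = 0.14 × 0.000672401 = 9.41361e-05
  P(Z=B)·L_B = 0.34 × 7.03747e-06 = 2.39274e-06
  P(Z=C)·L_C = 0.52 × 0.000533889 = 0.000277622
Sum: 9.41361e-05 + 2.39274e-06 + 0.000277622 = 0.000374151
Responsibility of Subgroup B: 2.39274e-06 / 0.000374151 ≈ 0.006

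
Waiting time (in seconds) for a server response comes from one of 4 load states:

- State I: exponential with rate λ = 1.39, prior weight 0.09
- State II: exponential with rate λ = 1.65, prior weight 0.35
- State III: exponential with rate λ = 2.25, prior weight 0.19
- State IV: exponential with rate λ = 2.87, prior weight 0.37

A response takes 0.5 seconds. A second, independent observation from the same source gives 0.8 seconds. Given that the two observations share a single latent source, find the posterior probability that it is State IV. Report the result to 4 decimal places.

0.2759

By Bayes' theorem, P(k | x) = π_k f_k(x) / Σ_j π_j f_j(x).
Since both observations come from the same component, the likelihood for component k is f_k(x₁)·f_k(x₂).
  p_I = [1.39·e^(−1.39·0.5) = 1.39·e^(−0.6950) = 0.693713] × [0.457172] = 0.317146
  p_II = [1.65·e^(−1.65·0.5) = 1.65·e^(−0.8250) = 0.723088] × [0.440773] = 0.318718
  p_III = [2.25·e^(−2.25·0.5) = 2.25·e^(−1.1250) = 0.730468] × [0.371922] = 0.271678
  p_IV = [2.87·e^(−2.87·0.5) = 2.87·e^(−1.4350) = 0.683391] × [0.288896] = 0.197429
Multiply by the mixture weights:
  π_I·p_I = 0.09 × 0.317146 = 0.0285432
  π_II·p_II = 0.35 × 0.318718 = 0.111551
  π_III·p_III = 0.19 × 0.271678 = 0.0516187
  π_IV·p_IV = 0.37 × 0.197429 = 0.0730488
Sum: 0.0285432 + 0.111551 + 0.0516187 + 0.0730488 = 0.264762
P(State IV | x₁, x₂) ≈ 0.2759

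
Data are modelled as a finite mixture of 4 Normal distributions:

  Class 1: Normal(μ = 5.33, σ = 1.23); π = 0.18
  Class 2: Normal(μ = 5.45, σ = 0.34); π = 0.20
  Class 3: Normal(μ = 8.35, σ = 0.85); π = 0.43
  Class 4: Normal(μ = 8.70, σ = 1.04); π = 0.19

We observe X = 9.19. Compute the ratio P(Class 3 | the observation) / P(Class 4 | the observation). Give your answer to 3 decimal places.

1.899

The posterior odds equal the prior odds times the likelihood ratio: (π_i/π_j)·(f_i(x)/f_j(x)).
Component likelihoods at x = 9.19:
  p_1 = (1/(1.23·√(2π)))·exp(−(9.19−5.33)²/(2·1.23²)) = 0.324343·exp(-4.92419) = 0.00235754
  p_2 = (1/(0.34·√(2π)))·exp(−(9.19−5.45)²/(2·0.34²)) = 1.173360·exp(-60.50000) = 6.23182e-27
  p_3 = (1/(0.85·√(2π)))·exp(−(9.19−8.35)²/(2·0.85²)) = 0.469344·exp(-0.48830) = 0.28802
  p_4 = (1/(1.04·√(2π)))·exp(−(9.19−8.70)²/(2·1.04²)) = 0.383598·exp(-0.11099) = 0.343299
0.123849 / 0.0652269 ≈ 1.899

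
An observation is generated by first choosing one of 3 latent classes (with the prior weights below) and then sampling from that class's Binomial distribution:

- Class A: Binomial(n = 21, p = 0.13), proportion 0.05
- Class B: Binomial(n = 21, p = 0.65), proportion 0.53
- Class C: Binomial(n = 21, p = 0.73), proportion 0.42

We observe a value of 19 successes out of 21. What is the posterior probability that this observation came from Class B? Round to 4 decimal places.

Apply Bayes' rule: the posterior for each component is proportional to its prior times its likelihood at x.
Component likelihoods at x = 19 successes out of 21:
  f_A = 2.32371e-15
  f_B = 0.00717314
  f_C = 0.038733
Multiply by the mixture weights:
  P(Z=A)·f_A = 0.05 × 2.32371e-15 = 1.16185e-16
  P(Z=B)·f_B = 0.53 × 0.00717314 = 0.00380176
  P(Z=C)·f_C = 0.42 × 0.038733 = 0.0162679
Normaliser: 1.16185e-16 + 0.00380176 + 0.0162679 = 0.0200696
P(Class B | the observation) = 0.00380176 / 0.0200696 ≈ 0.1894

0.1894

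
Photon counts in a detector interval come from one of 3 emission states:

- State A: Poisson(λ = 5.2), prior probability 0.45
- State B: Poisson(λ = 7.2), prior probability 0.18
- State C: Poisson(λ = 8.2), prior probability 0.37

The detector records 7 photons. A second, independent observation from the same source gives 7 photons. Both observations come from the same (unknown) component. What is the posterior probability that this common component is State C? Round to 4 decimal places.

Posterior ∝ prior × likelihood, so P(k | x) ∝ w_k f_k(x); normalise over all components.
Since both observations come from the same component, the likelihood for component k is f_k(x₁)·f_k(x₂).
  f_A = [0.112528] × [0.112528] = 0.0126626
  f_B = [0.148586] × [0.148586] = 0.0220777
  f_C = [0.135848] × [0.135848] = 0.0184545
Weight by the priors:
  w_A·f_A = 0.45 × 0.0126626 = 0.00569817
  w_B·f_B = 0.18 × 0.0220777 = 0.00397398
  w_C·f_C = 0.37 × 0.0184545 = 0.00682818
Denominator: 0.00569817 + 0.00397398 + 0.00682818 = 0.0165003
So the posterior for State C is 0.00682818 / 0.0165003 ≈ 0.4138.

0.4138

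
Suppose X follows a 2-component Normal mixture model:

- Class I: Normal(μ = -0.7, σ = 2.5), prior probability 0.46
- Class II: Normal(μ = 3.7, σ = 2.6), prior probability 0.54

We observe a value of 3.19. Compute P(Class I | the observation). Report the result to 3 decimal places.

Apply Bayes' rule: the posterior for each component is proportional to its prior times its likelihood at x.
Normal densities:
  f_I = (1/(2.5·√(2π)))·exp(−(3.19−-0.7)²/(2·2.5²)) = 0.159577·exp(-1.21057) = 0.0475584
  f_II = (1/(2.6·√(2π)))·exp(−(3.19−3.7)²/(2·2.6²)) = 0.153439·exp(-0.01924) = 0.150516
Unnormalised posteriors:
  π_I·f_I = 0.46 × 0.0475584 = 0.0218769
  π_II·f_II = 0.54 × 0.150516 = 0.0812785
Marginal: 0.0218769 + 0.0812785 = 0.103155
So the posterior for Class I is 0.0218769 / 0.103155 ≈ 0.212.

0.212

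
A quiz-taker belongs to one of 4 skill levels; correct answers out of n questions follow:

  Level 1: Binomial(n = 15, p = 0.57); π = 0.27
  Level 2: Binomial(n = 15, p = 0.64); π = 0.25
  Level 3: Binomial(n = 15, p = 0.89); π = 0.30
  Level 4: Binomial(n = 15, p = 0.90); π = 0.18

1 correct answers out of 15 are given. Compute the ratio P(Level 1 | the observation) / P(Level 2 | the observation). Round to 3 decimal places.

11.573

Only the two components matter; the odds are (w_i f_i(x)) / (w_j f_j(x)).
Component likelihoods at x = 1 correct answers out of 15:
  f_1 = 6.3172e-05
  f_2 = 5.8953e-06
  f_3 = 5.06966e-13
  f_4 = 1.35e-13
1.70564e-05 / 1.47383e-06 ≈ 11.573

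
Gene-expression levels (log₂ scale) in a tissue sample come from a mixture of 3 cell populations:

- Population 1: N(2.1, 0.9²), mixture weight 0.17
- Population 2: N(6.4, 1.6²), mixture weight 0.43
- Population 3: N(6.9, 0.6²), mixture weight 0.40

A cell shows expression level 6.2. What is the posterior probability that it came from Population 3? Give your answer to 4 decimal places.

0.5587

By Bayes' theorem, P(k | x) = π_k f_k(x) / Σ_j π_j f_j(x).
Evaluate each component's likelihood at the observed value:
  L_1 = 1.38099e-05
  L_2 = 0.247399
  L_3 = 0.336664
Unnormalised posteriors:
  π_1·L_1 = 0.17 × 1.38099e-05 = 2.34769e-06
  π_2·L_2 = 0.43 × 0.247399 = 0.106381
  π_3·L_3 = 0.40 × 0.336664 = 0.134666
Evidence: 2.34769e-06 + 0.106381 + 0.134666 = 0.24105
P(Population 3 | data) ≈ 0.5587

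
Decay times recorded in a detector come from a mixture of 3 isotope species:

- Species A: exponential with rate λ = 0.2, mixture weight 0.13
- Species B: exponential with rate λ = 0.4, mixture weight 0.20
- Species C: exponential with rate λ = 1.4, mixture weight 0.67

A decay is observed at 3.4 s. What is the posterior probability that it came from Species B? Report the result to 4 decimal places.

The responsibility of component k is P(Z=k) f_k(x) divided by Σ_j P(Z=j) f_j(x).
Evaluate each component's likelihood at the observed value:
  f_A = 0.2·e^(−0.2·3.4) = 0.2·e^(−0.6800) = 0.101323
  f_B = 0.4·e^(−0.4·3.4) = 0.4·e^(−1.3600) = 0.102664
  f_C = 1.4·e^(−1.4·3.4) = 1.4·e^(−4.7600) = 0.0119919
Multiply by the mixture weights:
  P(Z=A)·f_A = 0.13 × 0.101323 = 0.013172
  P(Z=B)·f_B = 0.20 × 0.102664 = 0.0205329
  P(Z=C)·f_C = 0.67 × 0.0119919 = 0.00803454
Evidence: 0.013172 + 0.0205329 + 0.00803454 = 0.0417394
So the posterior for Species B is 0.0205329 / 0.0417394 ≈ 0.4919.

0.4919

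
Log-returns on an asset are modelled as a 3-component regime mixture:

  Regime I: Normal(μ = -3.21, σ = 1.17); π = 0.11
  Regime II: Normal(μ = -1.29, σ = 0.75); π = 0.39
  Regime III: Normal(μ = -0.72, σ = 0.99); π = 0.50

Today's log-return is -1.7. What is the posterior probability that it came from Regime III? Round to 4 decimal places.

0.3877

Posterior ∝ prior × likelihood, so P(k | x) ∝ π_k f_k(x); normalise over all components.
Component likelihoods at x = -1.7:
  p_I = 0.148263
  p_II = 0.458095
  p_III = 0.246884
Unnormalised posteriors:
  π_I·p_I = 0.11 × 0.148263 = 0.016309
  π_II·p_II = 0.39 × 0.458095 = 0.178657
  π_III·p_III = 0.50 × 0.246884 = 0.123442
Normaliser: 0.016309 + 0.178657 + 0.123442 = 0.318408
P(Regime III | data) ≈ 0.3877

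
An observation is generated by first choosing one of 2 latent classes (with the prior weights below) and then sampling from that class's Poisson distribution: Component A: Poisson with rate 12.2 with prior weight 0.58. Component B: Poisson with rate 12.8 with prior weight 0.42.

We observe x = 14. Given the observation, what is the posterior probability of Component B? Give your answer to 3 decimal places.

0.438

Posterior ∝ prior × likelihood, so P(k | x) ∝ w_k f_k(x); normalise over all components.
Poisson probabilities:
  p_A = e^(−12.2)·12.2^14/14! = 0.0933763
  p_B = e^(−12.8)·12.8^14/14! = 0.10036
Prior × likelihood for each component:
  w_A·p_A = 0.58 × 0.0933763 = 0.0541582
  w_B·p_B = 0.42 × 0.10036 = 0.0421513
Denominator: 0.0541582 + 0.0421513 = 0.0963096
So the posterior for Component B is 0.0421513 / 0.0963096 ≈ 0.438.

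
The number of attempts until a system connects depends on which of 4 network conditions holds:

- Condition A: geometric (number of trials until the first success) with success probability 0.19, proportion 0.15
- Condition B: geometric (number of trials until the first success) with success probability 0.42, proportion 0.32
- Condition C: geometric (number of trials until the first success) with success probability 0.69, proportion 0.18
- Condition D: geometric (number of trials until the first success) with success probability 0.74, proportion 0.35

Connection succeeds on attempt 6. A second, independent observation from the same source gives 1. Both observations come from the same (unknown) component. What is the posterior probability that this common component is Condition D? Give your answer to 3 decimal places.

Posterior ∝ prior × likelihood, so P(k | x) ∝ w_k f_k(x); normalise over all components.
Since both observations come from the same component, the likelihood for component k is f_k(x₁)·f_k(x₂).
  f_A = [0.19·(1−0.19)^5 = 0.19·0.348678 = 0.0662489] × [0.19] = 0.0125873
  f_B = [0.42·(1−0.42)^5 = 0.42·0.0656357 = 0.027567] × [0.42] = 0.0115781
  f_C = [0.69·(1−0.69)^5 = 0.69·0.00286292 = 0.00197541] × [0.69] = 0.00136303
  f_D = [0.74·(1−0.74)^5 = 0.74·0.00118814 = 0.000879222] × [0.74] = 0.000650624
Weight by the priors:
  w_A·f_A = 0.15 × 0.0125873 = 0.00188809
  w_B·f_B = 0.32 × 0.0115781 = 0.003705
  w_C·f_C = 0.18 × 0.00136303 = 0.000245346
  w_D·f_D = 0.35 × 0.000650624 = 0.000227718
Marginal: 0.00188809 + 0.003705 + 0.000245346 + 0.000227718 = 0.00606616
So the posterior for Condition D is 0.000227718 / 0.00606616 ≈ 0.038.

0.038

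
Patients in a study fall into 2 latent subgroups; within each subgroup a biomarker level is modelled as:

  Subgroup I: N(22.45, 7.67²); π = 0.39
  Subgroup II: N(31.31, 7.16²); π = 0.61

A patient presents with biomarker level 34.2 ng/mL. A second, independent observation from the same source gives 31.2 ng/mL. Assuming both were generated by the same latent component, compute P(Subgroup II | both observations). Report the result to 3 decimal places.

P(component k | x) = P(Z=k)·f_k(x) / marginal(x), where marginal(x) = Σ_j P(Z=j)·f_j(x).
Since both observations come from the same component, the likelihood for component k is f_k(x₁)·f_k(x₂).
  f_I = [0.016088] × [0.0271337] = 0.000436529
  f_II = [0.0513594] × [0.0557116] = 0.00286131
Prior × likelihood for each component:
  P(Z=I)·f_I = 0.39 × 0.000436529 = 0.000170246
  P(Z=II)·f_II = 0.61 × 0.00286131 = 0.0017454
Denominator: 0.000170246 + 0.0017454 = 0.00191565
P(Subgroup II | x₁,x₂) = 0.0017454 / 0.00191565 ≈ 0.911

0.911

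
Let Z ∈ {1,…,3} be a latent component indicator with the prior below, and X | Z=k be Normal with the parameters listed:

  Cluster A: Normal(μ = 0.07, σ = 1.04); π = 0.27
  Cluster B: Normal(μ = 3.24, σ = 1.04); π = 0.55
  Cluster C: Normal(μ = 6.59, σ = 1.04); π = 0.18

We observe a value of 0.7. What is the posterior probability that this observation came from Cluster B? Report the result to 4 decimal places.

0.1103

Apply Bayes' rule: the posterior for each component is proportional to its prior times its likelihood at x.
Component likelihoods at x = 0.7:
  L_A = 0.319296
  L_B = 0.0194367
  L_C = 4.15837e-08
Weight by the priors:
  P(Z=A)·L_A = 0.27 × 0.319296 = 0.0862099
  P(Z=B)·L_B = 0.55 × 0.0194367 = 0.0106902
  P(Z=C)·L_C = 0.18 × 4.15837e-08 = 7.48507e-09
Denominator: 0.0862099 + 0.0106902 + 7.48507e-09 = 0.0969
Responsibility of Cluster B: 0.0106902 / 0.0969 ≈ 0.1103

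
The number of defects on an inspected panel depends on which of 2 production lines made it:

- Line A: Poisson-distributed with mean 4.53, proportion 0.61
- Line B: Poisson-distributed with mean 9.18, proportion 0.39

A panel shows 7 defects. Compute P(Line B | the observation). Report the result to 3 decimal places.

By Bayes' theorem, P(k | x) = π_k f_k(x) / Σ_j π_j f_j(x).
Component likelihoods at x = 7 defects:
  L_A = e^(−4.53)·4.53^7/7! = 0.0837342
  L_B = e^(−9.18)·9.18^7/7! = 0.112369
Unnormalised posteriors:
  π_A·L_A = 0.61 × 0.0837342 = 0.0510779
  π_B·L_B = 0.39 × 0.112369 = 0.0438237
Sum: 0.0510779 + 0.0438237 = 0.0949016
P(Line B | data) = 0.0438237 / 0.0949016 ≈ 0.462

0.462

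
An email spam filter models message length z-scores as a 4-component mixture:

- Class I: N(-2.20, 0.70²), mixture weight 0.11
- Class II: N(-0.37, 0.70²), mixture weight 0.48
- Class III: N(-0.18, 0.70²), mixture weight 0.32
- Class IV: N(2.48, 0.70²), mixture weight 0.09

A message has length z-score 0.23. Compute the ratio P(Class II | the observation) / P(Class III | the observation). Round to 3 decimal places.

Since P(k|x) ∝ π_k f_k(x), the posterior odds are π_i f_i(x) / (π_j f_j(x)).
Component likelihoods at x = 0.23:
  p_I = 0.00137724
  p_II = 0.394707
  p_III = 0.480084
  p_IV = 0.00325332
0.18946 / 0.153627 ≈ 1.233

1.233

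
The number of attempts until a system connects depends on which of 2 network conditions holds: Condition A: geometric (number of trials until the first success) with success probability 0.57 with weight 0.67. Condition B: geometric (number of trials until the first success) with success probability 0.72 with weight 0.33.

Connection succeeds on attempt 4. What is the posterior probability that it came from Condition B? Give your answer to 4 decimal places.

The responsibility of component k is π_k f_k(x) divided by Σ_j π_j f_j(x).
Geometric probabilities:
  L_A = 0.045319
  L_B = 0.0158054
Unnormalised posteriors:
  π_A·L_A = 0.67 × 0.045319 = 0.0303637
  π_B·L_B = 0.33 × 0.0158054 = 0.0052158
Denominator: 0.0303637 + 0.0052158 = 0.0355795
Responsibility of Condition B: 0.0052158 / 0.0355795 ≈ 0.1466

0.1466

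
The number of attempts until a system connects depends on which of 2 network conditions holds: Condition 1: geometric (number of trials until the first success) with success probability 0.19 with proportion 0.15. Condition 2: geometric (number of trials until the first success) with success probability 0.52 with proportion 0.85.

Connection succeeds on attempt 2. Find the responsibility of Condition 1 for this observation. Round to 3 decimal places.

0.098

Posterior ∝ prior × likelihood, so P(k | x) ∝ P(Z=k) f_k(x); normalise over all components.
Geometric probabilities:
  p_1 = 0.19·(1−0.19)^1 = 0.19·0.81 = 0.1539
  p_2 = 0.52·(1−0.52)^1 = 0.52·0.48 = 0.2496
Unnormalised posteriors:
  P(Z=1)·p_1 = 0.15 × 0.1539 = 0.023085
  P(Z=2)·p_2 = 0.85 × 0.2496 = 0.21216
Evidence: 0.023085 + 0.21216 = 0.235245
P(Condition 1 | x) ≈ 0.098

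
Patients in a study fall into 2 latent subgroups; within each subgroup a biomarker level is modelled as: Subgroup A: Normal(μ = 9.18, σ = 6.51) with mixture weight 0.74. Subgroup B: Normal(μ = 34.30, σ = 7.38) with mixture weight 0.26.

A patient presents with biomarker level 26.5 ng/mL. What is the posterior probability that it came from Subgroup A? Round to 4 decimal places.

0.1407

Posterior ∝ prior × likelihood, so P(k | x) ∝ π_k f_k(x); normalise over all components.
Evaluate each component's likelihood at the observed value:
  p_A = (1/(6.51·√(2π)))·exp(−(26.5−9.18)²/(2·6.51²)) = 0.061281·exp(-3.53919) = 0.00177942
  p_B = (1/(7.38·√(2π)))·exp(−(26.5−34.30)²/(2·7.38²)) = 0.054057·exp(-0.55853) = 0.0309234
Prior × likelihood for each component:
  π_A·p_A = 0.74 × 0.00177942 = 0.00131677
  π_B·p_B = 0.26 × 0.0309234 = 0.00804008
Normaliser: 0.00131677 + 0.00804008 = 0.00935685
P(Subgroup A | data) ≈ 0.1407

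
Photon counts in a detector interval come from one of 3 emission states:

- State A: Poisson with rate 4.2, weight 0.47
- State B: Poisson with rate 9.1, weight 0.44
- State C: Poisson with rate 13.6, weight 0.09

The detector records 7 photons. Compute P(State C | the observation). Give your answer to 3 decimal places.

0.023

The responsibility of component k is π_k f_k(x) divided by Σ_j π_j f_j(x).
Poisson probabilities:
  p_A = 0.0685927
  p_B = 0.114493
  p_C = 0.0211805
Weight by the priors:
  π_A·p_A = 0.47 × 0.0685927 = 0.0322386
  π_B·p_B = 0.44 × 0.114493 = 0.050377
  π_C·p_C = 0.09 × 0.0211805 = 0.00190625
Normaliser: 0.0322386 + 0.050377 + 0.00190625 = 0.0845218
Responsibility of State C: 0.00190625 / 0.0845218 ≈ 0.023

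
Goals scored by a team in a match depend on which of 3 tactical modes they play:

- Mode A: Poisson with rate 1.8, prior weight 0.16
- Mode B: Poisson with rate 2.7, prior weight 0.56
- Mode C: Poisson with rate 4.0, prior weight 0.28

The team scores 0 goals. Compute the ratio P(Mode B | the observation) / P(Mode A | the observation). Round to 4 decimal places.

The posterior odds equal the prior odds times the likelihood ratio: (P(Z=i)/P(Z=j))·(f_i(x)/f_j(x)).
Poisson probabilities:
  L_A = e^(−1.8)·1.8^0/0! = 0.165299
  L_B = e^(−2.7)·2.7^0/0! = 0.0672055
  L_C = e^(−4.0)·4.0^0/0! = 0.0183156
Posterior odds = (P(Z=B)·L_B) / (P(Z=A)·L_A) = (0.56·0.0672055) / (0.16·0.165299) = 0.0376351 / 0.0264478 ≈ 1.4230

1.4230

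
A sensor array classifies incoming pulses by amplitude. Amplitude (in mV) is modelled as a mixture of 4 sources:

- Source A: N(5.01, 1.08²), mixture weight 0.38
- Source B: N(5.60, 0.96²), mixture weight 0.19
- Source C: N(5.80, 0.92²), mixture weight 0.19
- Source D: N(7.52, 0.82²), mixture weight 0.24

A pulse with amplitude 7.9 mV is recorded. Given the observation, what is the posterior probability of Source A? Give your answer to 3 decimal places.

The responsibility of component k is P(Z=k) f_k(x) divided by Σ_j P(Z=j) f_j(x).
Normal densities:
  f_A = (1/(1.08·√(2π)))·exp(−(7.9−5.01)²/(2·1.08²)) = 0.369391·exp(-3.58029) = 0.010294
  f_B = (1/(0.96·√(2π)))·exp(−(7.9−5.60)²/(2·0.96²)) = 0.415565·exp(-2.87001) = 0.0235619
  f_C = (1/(0.92·√(2π)))·exp(−(7.9−5.80)²/(2·0.92²)) = 0.433633·exp(-2.60515) = 0.032042
  f_D = (1/(0.82·√(2π)))·exp(−(7.9−7.52)²/(2·0.82²)) = 0.486515·exp(-0.10738) = 0.436982
Multiply by the mixture weights:
  P(Z=A)·f_A = 0.38 × 0.010294 = 0.00391174
  P(Z=B)·f_B = 0.19 × 0.0235619 = 0.00447676
  P(Z=C)·f_C = 0.19 × 0.032042 = 0.00608798
  P(Z=D)·f_D = 0.24 × 0.436982 = 0.104876
Marginal: 0.00391174 + 0.00447676 + 0.00608798 + 0.104876 = 0.119352
So the posterior for Source A is 0.00391174 / 0.119352 ≈ 0.033.

0.033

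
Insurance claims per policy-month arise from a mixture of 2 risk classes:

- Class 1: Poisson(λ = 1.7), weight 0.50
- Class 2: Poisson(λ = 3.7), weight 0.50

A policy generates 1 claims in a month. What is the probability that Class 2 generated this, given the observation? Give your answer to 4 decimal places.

Posterior ∝ prior × likelihood, so P(k | x) ∝ w_k f_k(x); normalise over all components.
Poisson probabilities:
  L_1 = e^(−1.7)·1.7^1/1! = 0.310562
  L_2 = e^(−3.7)·3.7^1/1! = 0.091477
Multiply by the mixture weights:
  w_1·L_1 = 0.50 × 0.310562 = 0.155281
  w_2·L_2 = 0.50 × 0.091477 = 0.0457385
Evidence: 0.155281 + 0.0457385 = 0.20102
P(Class 2 | x) ≈ 0.2275

0.2275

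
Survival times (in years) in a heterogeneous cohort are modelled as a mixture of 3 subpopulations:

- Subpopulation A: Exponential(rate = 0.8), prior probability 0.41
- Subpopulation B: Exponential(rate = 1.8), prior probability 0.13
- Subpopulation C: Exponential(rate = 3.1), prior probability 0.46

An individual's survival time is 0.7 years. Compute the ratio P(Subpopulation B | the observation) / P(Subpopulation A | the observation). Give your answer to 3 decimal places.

0.354

Since P(k|x) ∝ w_k f_k(x), the posterior odds are w_i f_i(x) / (w_j f_j(x)).
Evaluate each component's likelihood at the observed value:
  L_A = 0.8·e^(−0.8·0.7) = 0.8·e^(−0.5600) = 0.456967
  L_B = 1.8·e^(−1.8·0.7) = 1.8·e^(−1.2600) = 0.510577
  L_C = 3.1·e^(−3.1·0.7) = 3.1·e^(−2.1700) = 0.353951
Odds = (0.13/0.41) × (0.510577/0.456967) = 0.317073 × 1.11732 ≈ 0.354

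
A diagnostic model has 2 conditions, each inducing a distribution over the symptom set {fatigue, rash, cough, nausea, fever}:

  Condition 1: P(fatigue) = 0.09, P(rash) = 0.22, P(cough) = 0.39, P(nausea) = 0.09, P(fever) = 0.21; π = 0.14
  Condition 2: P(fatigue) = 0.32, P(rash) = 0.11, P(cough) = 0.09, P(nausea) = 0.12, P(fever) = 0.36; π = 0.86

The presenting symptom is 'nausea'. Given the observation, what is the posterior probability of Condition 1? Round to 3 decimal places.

0.109

Apply Bayes' rule: the posterior for each component is proportional to its prior times its likelihood at x.
Evaluate each component's likelihood at the observed value:
  L_1 = P(nausea | comp) = 0.09
  L_2 = P(nausea | comp) = 0.12
Prior × likelihood for each component:
  π_1·L_1 = 0.14 × 0.09 = 0.0126
  π_2·L_2 = 0.86 × 0.12 = 0.1032
Evidence: 0.0126 + 0.1032 = 0.1158
P(Condition 1 | 'nausea') = 0.0126 / 0.1158 ≈ 0.109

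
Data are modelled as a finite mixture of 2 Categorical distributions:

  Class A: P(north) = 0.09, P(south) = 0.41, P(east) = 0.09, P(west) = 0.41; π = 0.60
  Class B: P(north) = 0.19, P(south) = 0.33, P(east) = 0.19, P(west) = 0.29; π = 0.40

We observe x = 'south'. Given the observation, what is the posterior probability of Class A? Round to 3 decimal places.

Posterior ∝ prior × likelihood, so P(k | x) ∝ π_k f_k(x); normalise over all components.
Component likelihoods at x = 'south':
  L_A = P(south | comp) = 0.41
  L_B = P(south | comp) = 0.33
Multiply by the mixture weights:
  π_A·L_A = 0.60 × 0.41 = 0.246
  π_B·L_B = 0.40 × 0.33 = 0.132
Marginal: 0.246 + 0.132 = 0.378
P(Class A | x) ≈ 0.651

0.651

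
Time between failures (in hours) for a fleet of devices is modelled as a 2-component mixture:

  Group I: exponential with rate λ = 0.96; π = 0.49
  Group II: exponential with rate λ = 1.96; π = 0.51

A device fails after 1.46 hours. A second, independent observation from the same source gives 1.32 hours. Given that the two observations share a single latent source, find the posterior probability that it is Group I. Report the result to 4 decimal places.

P(component k | x) = P(Z=k)·f_k(x) / marginal(x), where marginal(x) = Σ_j P(Z=j)·f_j(x).
Since both observations come from the same component, the likelihood for component k is f_k(x₁)·f_k(x₂).
  f_I = [0.96·e^(−0.96·1.46) = 0.96·e^(−1.4016) = 0.236355] × [0.270354] = 0.0638995
  f_II = [1.96·e^(−1.96·1.46) = 1.96·e^(−2.8616) = 0.112067] × [0.147452] = 0.0165245
Unnormalised posteriors:
  P(Z=I)·f_I = 0.49 × 0.0638995 = 0.0313107
  P(Z=II)·f_II = 0.51 × 0.0165245 = 0.0084275
Evidence: 0.0313107 + 0.0084275 = 0.0397382
Responsibility of Group I: 0.0313107 / 0.0397382 ≈ 0.7879

0.7879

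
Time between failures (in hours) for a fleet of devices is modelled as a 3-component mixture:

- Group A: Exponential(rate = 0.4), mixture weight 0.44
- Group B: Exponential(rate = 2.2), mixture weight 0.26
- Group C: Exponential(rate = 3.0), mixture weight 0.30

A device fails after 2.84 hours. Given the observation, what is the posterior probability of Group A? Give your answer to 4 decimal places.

0.9778

The responsibility of component k is P(Z=k) f_k(x) divided by Σ_j P(Z=j) f_j(x).
Evaluate each component's likelihood at the observed value:
  L_A = 0.12844
  L_B = 0.0042555
  L_C = 0.000598318
Multiply by the mixture weights:
  P(Z=A)·L_A = 0.44 × 0.12844 = 0.0565138
  P(Z=B)·L_B = 0.26 × 0.0042555 = 0.00110643
  P(Z=C)·L_C = 0.30 × 0.000598318 = 0.000179495
Evidence: 0.0565138 + 0.00110643 + 0.000179495 = 0.0577997
P(Group A | 2.84 hours) ≈ 0.9778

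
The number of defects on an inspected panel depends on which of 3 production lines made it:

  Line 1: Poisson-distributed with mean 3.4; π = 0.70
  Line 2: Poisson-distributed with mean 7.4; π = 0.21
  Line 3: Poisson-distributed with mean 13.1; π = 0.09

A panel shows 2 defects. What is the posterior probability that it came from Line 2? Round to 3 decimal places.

Apply Bayes' rule: the posterior for each component is proportional to its prior times its likelihood at x.
Poisson probabilities:
  p_1 = 0.192898
  p_2 = 0.0167361
  p_3 = 0.000175491
Prior × likelihood for each component:
  w_1·p_1 = 0.70 × 0.192898 = 0.135028
  w_2·p_2 = 0.21 × 0.0167361 = 0.00351458
  w_3·p_3 = 0.09 × 0.000175491 = 1.57942e-05
Sum: 0.135028 + 0.00351458 + 1.57942e-05 = 0.138559
P(Line 2 | x) = 0.00351458 / 0.138559 ≈ 0.025

0.025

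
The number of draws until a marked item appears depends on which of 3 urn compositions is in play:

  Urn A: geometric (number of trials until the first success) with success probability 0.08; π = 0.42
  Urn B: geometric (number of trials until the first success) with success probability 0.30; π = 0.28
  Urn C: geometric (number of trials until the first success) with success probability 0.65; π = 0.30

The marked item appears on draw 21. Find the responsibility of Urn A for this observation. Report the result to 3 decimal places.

0.990

Apply Bayes' rule: the posterior for each component is proportional to its prior times its likelihood at x.
Evaluate each component's likelihood at the observed value:
  f_A = 0.08·(1−0.08)^20 = 0.08·0.188693 = 0.0150955
  f_B = 0.30·(1−0.30)^20 = 0.30·0.000797923 = 0.000239377
  f_C = 0.65·(1−0.65)^20 = 0.65·7.60958e-10 = 4.94623e-10
Prior × likelihood for each component:
  π_A·f_A = 0.42 × 0.0150955 = 0.0063401
  π_B·f_B = 0.28 × 0.000239377 = 6.70255e-05
  π_C·f_C = 0.30 × 4.94623e-10 = 1.48387e-10
Denominator: 0.0063401 + 6.70255e-05 + 1.48387e-10 = 0.00640712
Responsibility of Urn A: 0.0063401 / 0.00640712 ≈ 0.990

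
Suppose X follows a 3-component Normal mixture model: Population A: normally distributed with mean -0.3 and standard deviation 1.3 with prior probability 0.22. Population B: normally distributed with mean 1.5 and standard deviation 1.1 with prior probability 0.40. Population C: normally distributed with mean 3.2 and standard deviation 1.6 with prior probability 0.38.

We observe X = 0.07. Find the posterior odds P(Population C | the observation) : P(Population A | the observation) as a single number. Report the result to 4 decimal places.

Only the two components matter; the odds are (w_i f_i(x)) / (w_j f_j(x)).
Evaluate each component's likelihood at the observed value:
  L_A = (1/(1.3·√(2π)))·exp(−(0.07−-0.3)²/(2·1.3²)) = 0.306879·exp(-0.04050) = 0.294698
  L_B = (1/(1.1·√(2π)))·exp(−(0.07−1.5)²/(2·1.1²)) = 0.362675·exp(-0.84500) = 0.15579
  L_C = (1/(1.6·√(2π)))·exp(−(0.07−3.2)²/(2·1.6²)) = 0.249339·exp(-1.91346) = 0.0367948
Odds = (0.38/0.22) × (0.0367948/0.294698) = 1.72727 × 0.124856 ≈ 0.2157

0.2157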